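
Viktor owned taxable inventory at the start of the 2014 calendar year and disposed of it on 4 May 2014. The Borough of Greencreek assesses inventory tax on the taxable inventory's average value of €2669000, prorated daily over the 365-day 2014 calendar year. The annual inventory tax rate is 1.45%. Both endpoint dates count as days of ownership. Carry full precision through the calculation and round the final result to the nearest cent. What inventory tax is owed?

Days held (1 Jan – 4 May 2014): 124 out of 365
Tax = €2669000 × 1.45% × 124/365 = €13147.5671

€13147.57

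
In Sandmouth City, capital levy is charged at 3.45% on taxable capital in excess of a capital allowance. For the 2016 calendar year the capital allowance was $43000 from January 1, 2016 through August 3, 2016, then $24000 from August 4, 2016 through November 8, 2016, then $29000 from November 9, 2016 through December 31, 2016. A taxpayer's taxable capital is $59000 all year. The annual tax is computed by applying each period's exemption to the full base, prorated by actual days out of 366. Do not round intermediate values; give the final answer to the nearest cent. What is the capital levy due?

January 1 – August 3, 2016: 216 days, exemption $43000 → ($59000 − $43000) × 3.45% × 216/366 = $325.7705
August 4 – November 8, 2016: 97 days, exemption $24000 → ($59000 − $24000) × 3.45% × 97/366 = $320.0205
November 9 – December 31, 2016: 53 days, exemption $29000 → ($59000 − $29000) × 3.45% × 53/366 = $149.8770
Total = $795.6680

$795.67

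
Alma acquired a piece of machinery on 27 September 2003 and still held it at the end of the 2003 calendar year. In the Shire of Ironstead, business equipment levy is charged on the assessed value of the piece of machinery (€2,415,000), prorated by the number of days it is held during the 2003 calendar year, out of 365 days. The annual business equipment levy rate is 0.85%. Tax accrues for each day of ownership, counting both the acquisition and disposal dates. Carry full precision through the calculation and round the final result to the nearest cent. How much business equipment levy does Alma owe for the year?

Days held (27 September – 31 December 2003): 96 out of 365
Tax = €2,415,000 × 0.85% × 96/365 = €5,399.0137

€5,399.01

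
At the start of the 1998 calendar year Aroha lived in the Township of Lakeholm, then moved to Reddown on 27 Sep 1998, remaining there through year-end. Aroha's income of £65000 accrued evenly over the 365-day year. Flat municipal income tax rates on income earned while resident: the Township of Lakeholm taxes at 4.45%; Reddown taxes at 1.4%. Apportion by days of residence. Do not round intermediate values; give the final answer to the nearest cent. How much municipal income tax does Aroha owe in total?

£2371.08

The Township of Lakeholm, 1 Jan – 26 Sep 1998: 269 days → £65000 × 4.45% × 269/365 = £2131.7329
Reddown, 27 Sep – 31 Dec 1998: 96 days → £65000 × 1.4% × 96/365 = £239.3425
Total = £2371.0753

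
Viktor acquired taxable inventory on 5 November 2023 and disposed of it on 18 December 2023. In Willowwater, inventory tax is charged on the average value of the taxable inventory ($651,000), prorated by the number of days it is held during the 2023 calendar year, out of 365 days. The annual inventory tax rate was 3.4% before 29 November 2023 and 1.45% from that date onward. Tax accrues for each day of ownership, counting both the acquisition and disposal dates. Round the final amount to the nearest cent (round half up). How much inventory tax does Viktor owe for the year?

$1,972.62

5 November – 28 November 2023: 24 days at 3.4% → $651,000 × 3.4% × 24/365 = $1,455.3863
29 November – 18 December 2023: 20 days at 1.45% → $651,000 × 1.45% × 20/365 = $517.2329
Total = $1,972.6192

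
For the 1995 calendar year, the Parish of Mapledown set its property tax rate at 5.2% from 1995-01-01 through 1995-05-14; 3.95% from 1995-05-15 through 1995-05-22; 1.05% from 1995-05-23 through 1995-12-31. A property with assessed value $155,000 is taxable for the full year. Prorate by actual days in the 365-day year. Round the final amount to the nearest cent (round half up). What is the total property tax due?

1995-01-01 to 1995-05-14: 134 days at 5.2% → $155,000 × 5.2% × 134/365 = $2,959.0137
1995-05-15 to 1995-05-22: 8 days at 3.95% → $155,000 × 3.95% × 8/365 = $134.1918
1995-05-23 to 1995-12-31: 223 days at 1.05% → $155,000 × 1.05% × 223/365 = $994.3356
Total = $4,087.5411

$4,087.54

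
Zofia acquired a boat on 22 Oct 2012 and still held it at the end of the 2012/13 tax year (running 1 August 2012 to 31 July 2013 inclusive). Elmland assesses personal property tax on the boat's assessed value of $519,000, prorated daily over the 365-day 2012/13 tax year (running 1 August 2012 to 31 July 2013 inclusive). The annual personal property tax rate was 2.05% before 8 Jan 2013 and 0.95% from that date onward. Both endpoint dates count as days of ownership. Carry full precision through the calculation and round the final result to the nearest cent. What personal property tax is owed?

$5,042.83

22 Oct 2012 – 7 Jan 2013: 78 days at 2.05% → $519,000 × 2.05% × 78/365 = $2,273.6466
8 Jan – 31 Jul 2013: 205 days at 0.95% → $519,000 × 0.95% × 205/365 = $2,769.1849
Total = $5,042.8315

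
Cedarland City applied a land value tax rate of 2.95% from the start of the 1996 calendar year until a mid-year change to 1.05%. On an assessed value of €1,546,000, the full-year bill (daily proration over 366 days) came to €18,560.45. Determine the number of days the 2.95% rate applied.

Let d = days at the first rate; then 366 − d days at the second rate.
€1,546,000 × [2.95%·d + 1.05%·(366−d)] / 366 = €18,560.45
Solving gives d = 29, so the new rate took effect on January 30, 1996.

29 days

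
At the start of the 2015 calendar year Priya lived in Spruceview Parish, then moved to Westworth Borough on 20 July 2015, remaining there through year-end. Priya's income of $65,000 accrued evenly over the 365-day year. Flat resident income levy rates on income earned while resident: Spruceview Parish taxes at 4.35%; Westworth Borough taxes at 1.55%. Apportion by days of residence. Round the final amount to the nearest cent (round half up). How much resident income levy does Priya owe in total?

$2,004.76

Spruceview Parish, 1 January – 19 July 2015: 200 days → $65,000 × 4.35% × 200/365 = $1,549.3151
Westworth Borough, 20 July – 31 December 2015: 165 days → $65,000 × 1.55% × 165/365 = $455.4452
Total = $2,004.7603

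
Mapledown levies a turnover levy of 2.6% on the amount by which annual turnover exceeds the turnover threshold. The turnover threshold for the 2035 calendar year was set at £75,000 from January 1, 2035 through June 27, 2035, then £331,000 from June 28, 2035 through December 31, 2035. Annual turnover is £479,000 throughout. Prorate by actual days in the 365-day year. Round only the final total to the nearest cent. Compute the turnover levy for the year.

£7,093.94

January 1 – June 27, 2035: 178 days, exemption £75,000 → (£479,000 − £75,000) × 2.6% × 178/365 = £5,122.4986
June 28 – December 31, 2035: 187 days, exemption £331,000 → (£479,000 − £331,000) × 2.6% × 187/365 = £1,971.4411
Total = £7,093.9397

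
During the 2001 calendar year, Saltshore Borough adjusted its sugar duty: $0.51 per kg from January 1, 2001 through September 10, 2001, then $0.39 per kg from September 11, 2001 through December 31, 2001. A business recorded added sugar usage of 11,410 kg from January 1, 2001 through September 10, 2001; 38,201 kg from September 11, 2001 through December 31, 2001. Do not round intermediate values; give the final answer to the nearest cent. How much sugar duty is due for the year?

January 1 – September 10, 2001: 11,410 kg at $0.51/kg → $5,819.10
September 11 – December 31, 2001: 38,201 kg at $0.39/kg → $14,898.39

$20,717.49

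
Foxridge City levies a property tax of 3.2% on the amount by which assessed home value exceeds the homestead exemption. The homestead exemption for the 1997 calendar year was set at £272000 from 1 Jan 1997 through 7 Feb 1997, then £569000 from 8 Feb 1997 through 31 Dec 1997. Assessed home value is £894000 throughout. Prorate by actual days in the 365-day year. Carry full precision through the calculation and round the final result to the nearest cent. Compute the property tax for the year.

1 Jan – 7 Feb 1997: 38 days, exemption £272000 → (£894000 − £272000) × 3.2% × 38/365 = £2072.1973
8 Feb – 31 Dec 1997: 327 days, exemption £569000 → (£894000 − £569000) × 3.2% × 327/365 = £9317.2603
Total = £11389.4575

£11389.46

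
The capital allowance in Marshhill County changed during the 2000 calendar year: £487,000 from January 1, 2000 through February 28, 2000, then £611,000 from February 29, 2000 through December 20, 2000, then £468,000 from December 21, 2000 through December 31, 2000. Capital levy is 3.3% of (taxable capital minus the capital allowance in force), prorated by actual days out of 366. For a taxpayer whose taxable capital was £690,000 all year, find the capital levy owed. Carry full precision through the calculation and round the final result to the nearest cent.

£3,408.47

January 1 – February 28, 2000: 59 days, exemption £487,000 → (£690,000 − £487,000) × 3.3% × 59/366 = £1,079.8934
February 29 – December 20, 2000: 296 days, exemption £611,000 → (£690,000 − £611,000) × 3.3% × 296/366 = £2,108.3934
December 21 – December 31, 2000: 11 days, exemption £468,000 → (£690,000 − £468,000) × 3.3% × 11/366 = £220.1803
Total = £3,408.4672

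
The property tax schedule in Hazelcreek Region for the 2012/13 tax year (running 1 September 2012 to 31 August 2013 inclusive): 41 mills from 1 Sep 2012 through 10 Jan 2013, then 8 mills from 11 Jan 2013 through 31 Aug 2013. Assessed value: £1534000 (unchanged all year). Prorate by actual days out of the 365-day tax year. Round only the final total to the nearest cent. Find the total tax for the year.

1 Sep 2012 – 10 Jan 2013: 132 days at 41 mills → £1534000 × 4.1% × 132/365 = £22745.2274
11 Jan – 31 Aug 2013: 233 days at 8 mills → £1534000 × 0.8% × 233/365 = £7833.9068
Total = £30579.1342

£30579.13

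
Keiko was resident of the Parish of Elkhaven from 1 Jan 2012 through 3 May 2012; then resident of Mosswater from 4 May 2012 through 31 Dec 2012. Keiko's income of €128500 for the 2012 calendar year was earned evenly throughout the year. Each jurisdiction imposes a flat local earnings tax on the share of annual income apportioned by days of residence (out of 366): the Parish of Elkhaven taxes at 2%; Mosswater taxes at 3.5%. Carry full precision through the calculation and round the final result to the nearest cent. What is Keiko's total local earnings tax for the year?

€3844.47

The Parish of Elkhaven, 1 Jan – 3 May 2012: 124 days → €128500 × 2% × 124/366 = €870.7104
Mosswater, 4 May – 31 Dec 2012: 242 days → €128500 × 3.5% × 242/366 = €2973.7568
Total = €3844.4672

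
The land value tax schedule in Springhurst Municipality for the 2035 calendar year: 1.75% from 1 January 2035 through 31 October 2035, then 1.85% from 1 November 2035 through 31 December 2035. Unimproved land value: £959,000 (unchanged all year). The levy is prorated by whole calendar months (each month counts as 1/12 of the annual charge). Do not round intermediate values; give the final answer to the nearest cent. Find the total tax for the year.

1 January – 31 October 2035: 10 months at 1.75% → £959,000 × 1.75% × 10/12 = £13,985.4167
1 November – 31 December 2035: 2 months at 1.85% → £959,000 × 1.85% × 2/12 = £2,956.9167
Total = £16,942.3333

£16,942.33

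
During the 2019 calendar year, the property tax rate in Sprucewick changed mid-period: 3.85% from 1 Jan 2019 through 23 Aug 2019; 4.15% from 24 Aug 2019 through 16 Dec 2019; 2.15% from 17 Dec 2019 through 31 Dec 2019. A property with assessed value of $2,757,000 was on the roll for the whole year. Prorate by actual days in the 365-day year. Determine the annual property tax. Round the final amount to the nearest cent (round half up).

$106,824.31

1 Jan – 23 Aug 2019: 235 days at 3.85% → $2,757,000 × 3.85% × 235/365 = $68,339.6096
24 Aug – 16 Dec 2019: 115 days at 4.15% → $2,757,000 × 4.15% × 115/365 = $36,048.7192
17 Dec – 31 Dec 2019: 15 days at 2.15% → $2,757,000 × 2.15% × 15/365 = $2,435.9795
Total = $106,824.3082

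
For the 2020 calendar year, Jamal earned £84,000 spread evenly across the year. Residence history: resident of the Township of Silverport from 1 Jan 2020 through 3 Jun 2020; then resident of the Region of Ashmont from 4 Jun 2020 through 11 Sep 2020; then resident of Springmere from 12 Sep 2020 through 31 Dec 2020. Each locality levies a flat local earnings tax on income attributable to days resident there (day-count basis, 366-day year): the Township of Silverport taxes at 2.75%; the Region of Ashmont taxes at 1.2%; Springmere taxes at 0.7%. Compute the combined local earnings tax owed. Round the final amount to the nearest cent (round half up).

£1,432.02

The Township of Silverport, 1 Jan – 3 Jun 2020: 155 days → £84,000 × 2.75% × 155/366 = £978.2787
The Region of Ashmont, 4 Jun – 11 Sep 2020: 100 days → £84,000 × 1.2% × 100/366 = £275.4098
Springmere, 12 Sep – 31 Dec 2020: 111 days → £84,000 × 0.7% × 111/366 = £178.3279
Total = £1,432.0164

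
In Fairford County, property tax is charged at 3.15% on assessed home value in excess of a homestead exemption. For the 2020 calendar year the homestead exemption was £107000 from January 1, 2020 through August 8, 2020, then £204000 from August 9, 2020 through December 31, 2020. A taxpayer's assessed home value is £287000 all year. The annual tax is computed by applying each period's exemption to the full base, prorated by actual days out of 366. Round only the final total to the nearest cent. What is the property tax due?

£4459.49

January 1 – August 8, 2020: 221 days, exemption £107000 → (£287000 − £107000) × 3.15% × 221/366 = £3423.6885
August 9 – December 31, 2020: 145 days, exemption £204000 → (£287000 − £204000) × 3.15% × 145/366 = £1035.7992
Total = £4459.4877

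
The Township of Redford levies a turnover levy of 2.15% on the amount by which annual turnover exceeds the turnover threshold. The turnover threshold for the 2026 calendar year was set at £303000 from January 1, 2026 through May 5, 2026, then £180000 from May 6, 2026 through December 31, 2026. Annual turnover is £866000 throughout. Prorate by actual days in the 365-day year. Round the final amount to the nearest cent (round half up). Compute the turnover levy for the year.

£13843.35

January 1 – May 5, 2026: 125 days, exemption £303000 → (£866000 − £303000) × 2.15% × 125/365 = £4145.3767
May 6 – December 31, 2026: 240 days, exemption £180000 → (£866000 − £180000) × 2.15% × 240/365 = £9697.9726
Total = £13843.3493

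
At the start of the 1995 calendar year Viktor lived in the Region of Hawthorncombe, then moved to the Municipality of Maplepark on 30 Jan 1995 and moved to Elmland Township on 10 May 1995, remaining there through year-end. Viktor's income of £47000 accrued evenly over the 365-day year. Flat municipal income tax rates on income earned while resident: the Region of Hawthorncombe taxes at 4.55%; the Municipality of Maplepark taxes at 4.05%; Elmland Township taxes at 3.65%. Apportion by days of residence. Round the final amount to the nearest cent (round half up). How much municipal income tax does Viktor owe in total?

The Region of Hawthorncombe, 1 Jan – 29 Jan 1995: 29 days → £47000 × 4.55% × 29/365 = £169.9082
The Municipality of Maplepark, 30 Jan – 9 May 1995: 100 days → £47000 × 4.05% × 100/365 = £521.5068
Elmland Township, 10 May – 31 Dec 1995: 236 days → £47000 × 3.65% × 236/365 = £1109.2000
Total = £1800.6151

£1800.62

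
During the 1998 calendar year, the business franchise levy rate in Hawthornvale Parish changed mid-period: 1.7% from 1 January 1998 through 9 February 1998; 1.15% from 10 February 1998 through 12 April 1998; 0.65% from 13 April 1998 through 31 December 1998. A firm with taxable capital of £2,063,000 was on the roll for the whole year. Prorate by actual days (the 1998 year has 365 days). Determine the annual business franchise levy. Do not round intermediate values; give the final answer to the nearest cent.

£17,535.50

1 January – 9 February 1998: 40 days at 1.7% → £2,063,000 × 1.7% × 40/365 = £3,843.3973
10 February – 12 April 1998: 62 days at 1.15% → £2,063,000 × 1.15% × 62/365 = £4,029.9151
13 April – 31 December 1998: 263 days at 0.65% → £2,063,000 × 0.65% × 263/365 = £9,662.1877
Total = £17,535.5000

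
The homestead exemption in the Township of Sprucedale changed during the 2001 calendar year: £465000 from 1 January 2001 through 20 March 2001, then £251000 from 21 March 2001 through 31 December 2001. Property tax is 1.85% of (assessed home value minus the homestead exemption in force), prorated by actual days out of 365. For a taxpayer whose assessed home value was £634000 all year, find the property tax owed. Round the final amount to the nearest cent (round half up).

£6228.62

1 January – 20 March 2001: 79 days, exemption £465000 → (£634000 − £465000) × 1.85% × 79/365 = £676.6945
21 March – 31 December 2001: 286 days, exemption £251000 → (£634000 − £251000) × 1.85% × 286/365 = £5551.9260
Total = £6228.6205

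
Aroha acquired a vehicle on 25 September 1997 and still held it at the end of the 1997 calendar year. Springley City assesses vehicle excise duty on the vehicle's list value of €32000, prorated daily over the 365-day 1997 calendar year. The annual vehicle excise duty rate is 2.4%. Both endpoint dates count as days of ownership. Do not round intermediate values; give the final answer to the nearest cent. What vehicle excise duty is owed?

€206.20

Days held (25 September – 31 December 1997): 98 out of 365
Tax = €32000 × 2.4% × 98/365 = €206.2027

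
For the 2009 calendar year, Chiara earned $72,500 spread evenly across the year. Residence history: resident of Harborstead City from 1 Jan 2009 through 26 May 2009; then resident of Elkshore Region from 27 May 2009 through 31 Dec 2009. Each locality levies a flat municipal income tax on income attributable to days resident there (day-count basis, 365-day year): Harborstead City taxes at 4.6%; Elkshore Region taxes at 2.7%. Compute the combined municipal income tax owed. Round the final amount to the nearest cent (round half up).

$2,508.50

Harborstead City, 1 Jan – 26 May 2009: 146 days → $72,500 × 4.6% × 146/365 = $1,334.0000
Elkshore Region, 27 May – 31 Dec 2009: 219 days → $72,500 × 2.7% × 219/365 = $1,174.5000
Total = $2,508.5000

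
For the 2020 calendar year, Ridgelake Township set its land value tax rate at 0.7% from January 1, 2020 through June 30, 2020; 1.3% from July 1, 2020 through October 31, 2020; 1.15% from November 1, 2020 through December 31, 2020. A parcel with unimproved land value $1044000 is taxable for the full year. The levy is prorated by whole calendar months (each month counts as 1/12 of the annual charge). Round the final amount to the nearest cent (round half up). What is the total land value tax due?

$10179.00

January 1 – June 30, 2020: 6 months at 0.7% → $1044000 × 0.7% × 6/12 = $3654.0000
July 1 – October 31, 2020: 4 months at 1.3% → $1044000 × 1.3% × 4/12 = $4524.0000
November 1 – December 31, 2020: 2 months at 1.15% → $1044000 × 1.15% × 2/12 = $2001.0000
Total = $10179.0000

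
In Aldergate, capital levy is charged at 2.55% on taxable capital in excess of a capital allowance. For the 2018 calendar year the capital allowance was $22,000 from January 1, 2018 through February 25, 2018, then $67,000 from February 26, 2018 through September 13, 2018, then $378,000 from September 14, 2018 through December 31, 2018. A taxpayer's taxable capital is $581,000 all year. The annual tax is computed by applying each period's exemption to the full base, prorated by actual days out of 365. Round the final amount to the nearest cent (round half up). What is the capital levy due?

January 1 – February 25, 2018: 56 days, exemption $22,000 → ($581,000 − $22,000) × 2.55% × 56/365 = $2,186.9918
February 26 – September 13, 2018: 200 days, exemption $67,000 → ($581,000 − $67,000) × 2.55% × 200/365 = $7,181.9178
September 14 – December 31, 2018: 109 days, exemption $378,000 → ($581,000 − $378,000) × 2.55% × 109/365 = $1,545.8589
Total = $10,914.7685

$10,914.77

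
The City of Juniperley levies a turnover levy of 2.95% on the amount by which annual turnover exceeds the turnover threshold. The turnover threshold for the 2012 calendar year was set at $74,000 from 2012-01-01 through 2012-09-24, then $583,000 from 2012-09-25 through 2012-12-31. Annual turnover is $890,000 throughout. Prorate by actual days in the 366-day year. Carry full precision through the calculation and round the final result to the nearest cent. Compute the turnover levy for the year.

2012-01-01 to 2012-09-24: 268 days, exemption $74,000 → ($890,000 − $74,000) × 2.95% × 268/366 = $17,626.4918
2012-09-25 to 2012-12-31: 98 days, exemption $583,000 → ($890,000 − $583,000) × 2.95% × 98/366 = $2,424.9645
Total = $20,051.4563

$20,051.46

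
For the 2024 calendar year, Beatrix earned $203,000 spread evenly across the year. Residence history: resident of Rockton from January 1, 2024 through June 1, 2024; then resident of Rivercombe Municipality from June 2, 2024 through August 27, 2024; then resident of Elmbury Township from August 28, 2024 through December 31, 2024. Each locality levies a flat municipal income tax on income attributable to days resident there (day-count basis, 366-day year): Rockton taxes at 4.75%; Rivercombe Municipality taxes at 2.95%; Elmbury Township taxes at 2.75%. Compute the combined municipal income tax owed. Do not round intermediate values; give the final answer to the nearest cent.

Rockton, January 1 – June 1, 2024: 153 days → $203,000 × 4.75% × 153/366 = $4,030.8811
Rivercombe Municipality, June 2 – August 27, 2024: 87 days → $203,000 × 2.95% × 87/366 = $1,423.4959
Elmbury Township, August 28 – December 31, 2024: 126 days → $203,000 × 2.75% × 126/366 = $1,921.8443
Total = $7,376.2213

$7,376.22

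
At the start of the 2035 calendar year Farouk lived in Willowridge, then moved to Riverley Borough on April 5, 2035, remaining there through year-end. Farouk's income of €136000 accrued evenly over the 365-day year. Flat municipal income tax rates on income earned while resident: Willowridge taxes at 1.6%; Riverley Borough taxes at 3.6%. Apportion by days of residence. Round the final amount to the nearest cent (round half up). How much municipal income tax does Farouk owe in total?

Willowridge, January 1 – April 4, 2035: 94 days → €136000 × 1.6% × 94/365 = €560.3945
Riverley Borough, April 5 – December 31, 2035: 271 days → €136000 × 3.6% × 271/365 = €3635.1123
Total = €4195.5068

€4195.51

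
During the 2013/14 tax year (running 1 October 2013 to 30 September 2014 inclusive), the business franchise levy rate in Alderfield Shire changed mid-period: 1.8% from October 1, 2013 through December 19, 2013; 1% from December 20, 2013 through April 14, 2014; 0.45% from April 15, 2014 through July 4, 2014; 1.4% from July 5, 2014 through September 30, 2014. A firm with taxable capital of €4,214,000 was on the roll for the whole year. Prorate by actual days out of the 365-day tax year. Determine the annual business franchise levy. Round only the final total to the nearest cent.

October 1 – December 19, 2013: 80 days at 1.8% → €4,214,000 × 1.8% × 80/365 = €16,625.0959
December 20, 2013 – April 14, 2014: 116 days at 1% → €4,214,000 × 1% × 116/365 = €13,392.4384
April 15 – July 4, 2014: 81 days at 0.45% → €4,214,000 × 0.45% × 81/365 = €4,208.2274
July 5 – September 30, 2014: 88 days at 1.4% → €4,214,000 × 1.4% × 88/365 = €14,223.6932
Total = €48,449.4548

€48,449.45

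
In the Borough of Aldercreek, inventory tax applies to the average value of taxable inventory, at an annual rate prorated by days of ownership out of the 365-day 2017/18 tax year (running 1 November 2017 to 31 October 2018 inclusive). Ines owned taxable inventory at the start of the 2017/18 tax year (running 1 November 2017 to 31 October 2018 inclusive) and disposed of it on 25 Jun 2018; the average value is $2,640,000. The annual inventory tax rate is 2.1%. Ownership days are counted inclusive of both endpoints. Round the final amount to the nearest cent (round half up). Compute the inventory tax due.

Days held (1 Nov 2017 – 25 Jun 2018): 237 out of 365
Tax = $2,640,000 × 2.1% × 237/365 = $35,998.0274

$35,998.03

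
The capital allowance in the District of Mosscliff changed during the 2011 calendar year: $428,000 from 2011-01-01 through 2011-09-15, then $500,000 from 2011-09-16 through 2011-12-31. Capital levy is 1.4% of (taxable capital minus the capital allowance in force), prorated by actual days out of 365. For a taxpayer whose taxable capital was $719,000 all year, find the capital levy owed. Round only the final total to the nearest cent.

$3,778.50

2011-01-01 to 2011-09-15: 258 days, exemption $428,000 → ($719,000 − $428,000) × 1.4% × 258/365 = $2,879.7041
2011-09-16 to 2011-12-31: 107 days, exemption $500,000 → ($719,000 − $500,000) × 1.4% × 107/365 = $898.8000
Total = $3,778.5041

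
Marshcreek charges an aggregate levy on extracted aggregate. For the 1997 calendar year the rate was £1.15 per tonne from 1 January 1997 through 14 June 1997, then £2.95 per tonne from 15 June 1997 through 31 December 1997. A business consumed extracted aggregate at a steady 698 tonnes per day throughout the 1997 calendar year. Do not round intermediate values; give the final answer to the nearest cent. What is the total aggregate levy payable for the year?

£544,265.50

1 January – 14 June 1997: 165 days × 698 tonnes/day = 115,170 tonnes at £1.15/tonne → £132,445.50
15 June – 31 December 1997: 200 days × 698 tonnes/day = 139,600 tonnes at £2.95/tonne → £411,820.00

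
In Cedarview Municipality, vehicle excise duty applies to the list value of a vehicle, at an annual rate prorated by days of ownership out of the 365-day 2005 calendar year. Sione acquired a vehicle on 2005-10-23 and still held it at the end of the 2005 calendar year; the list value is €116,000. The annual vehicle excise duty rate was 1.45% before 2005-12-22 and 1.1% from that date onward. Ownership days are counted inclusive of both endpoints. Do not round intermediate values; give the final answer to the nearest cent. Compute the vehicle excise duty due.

€311.45

2005-10-23 to 2005-12-21: 60 days at 1.45% → €116,000 × 1.45% × 60/365 = €276.4932
2005-12-22 to 2005-12-31: 10 days at 1.1% → €116,000 × 1.1% × 10/365 = €34.9589
Total = €311.4521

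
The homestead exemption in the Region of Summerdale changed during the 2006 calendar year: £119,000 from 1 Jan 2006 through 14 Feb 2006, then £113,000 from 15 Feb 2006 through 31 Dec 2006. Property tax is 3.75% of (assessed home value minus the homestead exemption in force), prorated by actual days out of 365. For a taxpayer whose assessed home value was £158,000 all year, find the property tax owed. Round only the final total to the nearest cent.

£1,659.76

1 Jan – 14 Feb 2006: 45 days, exemption £119,000 → (£158,000 − £119,000) × 3.75% × 45/365 = £180.3082
15 Feb – 31 Dec 2006: 320 days, exemption £113,000 → (£158,000 − £113,000) × 3.75% × 320/365 = £1,479.4521
Total = £1,659.7603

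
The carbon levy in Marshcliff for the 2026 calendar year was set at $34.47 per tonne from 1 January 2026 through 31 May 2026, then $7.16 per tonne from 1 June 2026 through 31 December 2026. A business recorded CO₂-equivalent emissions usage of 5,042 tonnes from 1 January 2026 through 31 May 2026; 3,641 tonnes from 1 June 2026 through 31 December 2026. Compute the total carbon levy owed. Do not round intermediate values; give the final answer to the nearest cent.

1 January – 31 May 2026: 5,042 tonnes at $34.47/tonne → $173,797.74
1 June – 31 December 2026: 3,641 tonnes at $7.16/tonne → $26,069.56

$199,867.30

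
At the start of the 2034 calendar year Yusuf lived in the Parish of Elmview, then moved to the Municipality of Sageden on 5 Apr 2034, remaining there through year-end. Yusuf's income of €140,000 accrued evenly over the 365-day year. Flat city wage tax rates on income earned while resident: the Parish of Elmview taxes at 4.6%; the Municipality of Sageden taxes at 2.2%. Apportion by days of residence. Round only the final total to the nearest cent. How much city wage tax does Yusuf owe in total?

The Parish of Elmview, 1 Jan – 4 Apr 2034: 94 days → €140,000 × 4.6% × 94/365 = €1,658.5205
The Municipality of Sageden, 5 Apr – 31 Dec 2034: 271 days → €140,000 × 2.2% × 271/365 = €2,286.7945
Total = €3,945.3151

€3,945.32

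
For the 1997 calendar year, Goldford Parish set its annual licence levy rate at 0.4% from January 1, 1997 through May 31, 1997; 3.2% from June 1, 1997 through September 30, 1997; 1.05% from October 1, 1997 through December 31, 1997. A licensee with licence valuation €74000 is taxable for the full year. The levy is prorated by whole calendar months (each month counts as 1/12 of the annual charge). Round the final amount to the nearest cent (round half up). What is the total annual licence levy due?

January 1 – May 31, 1997: 5 months at 0.4% → €74000 × 0.4% × 5/12 = €123.3333
June 1 – September 30, 1997: 4 months at 3.2% → €74000 × 3.2% × 4/12 = €789.3333
October 1 – December 31, 1997: 3 months at 1.05% → €74000 × 1.05% × 3/12 = €194.2500
Total = €1106.9167

€1106.92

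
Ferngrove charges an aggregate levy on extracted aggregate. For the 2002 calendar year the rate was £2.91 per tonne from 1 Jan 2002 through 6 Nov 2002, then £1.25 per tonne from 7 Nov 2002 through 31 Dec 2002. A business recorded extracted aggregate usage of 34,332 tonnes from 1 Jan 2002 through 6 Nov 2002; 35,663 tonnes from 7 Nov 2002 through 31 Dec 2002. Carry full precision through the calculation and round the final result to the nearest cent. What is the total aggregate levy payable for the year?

1 Jan – 6 Nov 2002: 34,332 tonnes at £2.91/tonne → £99,906.12
7 Nov – 31 Dec 2002: 35,663 tonnes at £1.25/tonne → £44,578.75

£144,484.87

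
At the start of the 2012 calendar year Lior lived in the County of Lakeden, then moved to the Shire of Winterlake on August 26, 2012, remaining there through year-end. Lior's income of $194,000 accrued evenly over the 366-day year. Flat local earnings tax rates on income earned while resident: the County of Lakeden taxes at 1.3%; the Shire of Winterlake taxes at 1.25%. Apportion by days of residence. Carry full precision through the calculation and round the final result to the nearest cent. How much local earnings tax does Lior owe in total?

The County of Lakeden, January 1 – August 25, 2012: 238 days → $194,000 × 1.3% × 238/366 = $1,639.9891
The Shire of Winterlake, August 26 – December 31, 2012: 128 days → $194,000 × 1.25% × 128/366 = $848.0874
Total = $2,488.0765

$2,488.08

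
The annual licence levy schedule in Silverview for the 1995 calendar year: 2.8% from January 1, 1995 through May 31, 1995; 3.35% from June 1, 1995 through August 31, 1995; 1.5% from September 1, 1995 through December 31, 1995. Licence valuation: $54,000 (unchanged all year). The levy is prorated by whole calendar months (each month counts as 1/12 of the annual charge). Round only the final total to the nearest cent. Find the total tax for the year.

$1,352.25

January 1 – May 31, 1995: 5 months at 2.8% → $54,000 × 2.8% × 5/12 = $630.0000
June 1 – August 31, 1995: 3 months at 3.35% → $54,000 × 3.35% × 3/12 = $452.2500
September 1 – December 31, 1995: 4 months at 1.5% → $54,000 × 1.5% × 4/12 = $270.0000
Total = $1,352.2500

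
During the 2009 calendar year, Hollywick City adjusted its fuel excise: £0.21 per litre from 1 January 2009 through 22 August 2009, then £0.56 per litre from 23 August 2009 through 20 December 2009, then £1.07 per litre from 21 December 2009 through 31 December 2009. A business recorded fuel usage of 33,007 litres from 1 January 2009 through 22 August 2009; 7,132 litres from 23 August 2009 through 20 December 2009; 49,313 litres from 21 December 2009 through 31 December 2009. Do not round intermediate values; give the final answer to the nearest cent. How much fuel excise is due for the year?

£63,690.30

1 January – 22 August 2009: 33,007 litres at £0.21/litre → £6,931.47
23 August – 20 December 2009: 7,132 litres at £0.56/litre → £3,993.92
21 December – 31 December 2009: 49,313 litres at £1.07/litre → £52,764.91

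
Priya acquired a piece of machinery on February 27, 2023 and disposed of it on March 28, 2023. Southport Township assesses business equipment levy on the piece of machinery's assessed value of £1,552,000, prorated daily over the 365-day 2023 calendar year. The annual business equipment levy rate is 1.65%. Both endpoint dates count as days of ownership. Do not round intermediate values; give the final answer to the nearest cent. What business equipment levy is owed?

£2,104.77

Days held (February 27 – March 28, 2023): 30 out of 365
Tax = £1,552,000 × 1.65% × 30/365 = £2,104.7671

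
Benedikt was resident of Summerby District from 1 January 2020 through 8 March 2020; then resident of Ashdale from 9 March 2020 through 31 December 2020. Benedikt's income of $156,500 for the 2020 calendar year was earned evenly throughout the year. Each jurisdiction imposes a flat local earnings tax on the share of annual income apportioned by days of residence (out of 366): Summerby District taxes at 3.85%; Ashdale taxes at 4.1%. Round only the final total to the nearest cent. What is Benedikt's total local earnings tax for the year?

Summerby District, 1 January – 8 March 2020: 68 days → $156,500 × 3.85% × 68/366 = $1,119.4454
Ashdale, 9 March – 31 December 2020: 298 days → $156,500 × 4.1% × 298/366 = $5,224.3634
Total = $6,343.8087

$6,343.81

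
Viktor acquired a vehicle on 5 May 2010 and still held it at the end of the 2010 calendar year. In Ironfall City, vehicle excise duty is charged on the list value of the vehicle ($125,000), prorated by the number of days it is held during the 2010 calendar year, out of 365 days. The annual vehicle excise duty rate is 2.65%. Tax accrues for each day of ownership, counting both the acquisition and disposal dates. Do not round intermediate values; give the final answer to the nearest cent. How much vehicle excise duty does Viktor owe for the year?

$2,187.16

Days held (5 May – 31 December 2010): 241 out of 365
Tax = $125,000 × 2.65% × 241/365 = $2,187.1575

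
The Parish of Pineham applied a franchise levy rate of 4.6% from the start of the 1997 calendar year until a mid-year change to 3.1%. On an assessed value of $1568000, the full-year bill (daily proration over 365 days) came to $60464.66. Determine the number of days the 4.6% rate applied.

184 days

Let d = days at the first rate; then 365 − d days at the second rate.
$1568000 × [4.6%·d + 3.1%·(365−d)] / 365 = $60464.66
Solving gives d = 184, so the new rate took effect on July 4, 1997.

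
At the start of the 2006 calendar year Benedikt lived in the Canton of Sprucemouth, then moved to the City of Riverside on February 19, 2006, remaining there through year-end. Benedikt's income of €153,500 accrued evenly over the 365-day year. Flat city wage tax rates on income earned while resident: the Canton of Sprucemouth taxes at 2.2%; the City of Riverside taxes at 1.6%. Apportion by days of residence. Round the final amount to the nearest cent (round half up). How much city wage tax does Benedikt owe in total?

The Canton of Sprucemouth, January 1 – February 18, 2006: 49 days → €153,500 × 2.2% × 49/365 = €453.3507
The City of Riverside, February 19 – December 31, 2006: 316 days → €153,500 × 1.6% × 316/365 = €2,126.2904
Total = €2,579.6411

€2,579.64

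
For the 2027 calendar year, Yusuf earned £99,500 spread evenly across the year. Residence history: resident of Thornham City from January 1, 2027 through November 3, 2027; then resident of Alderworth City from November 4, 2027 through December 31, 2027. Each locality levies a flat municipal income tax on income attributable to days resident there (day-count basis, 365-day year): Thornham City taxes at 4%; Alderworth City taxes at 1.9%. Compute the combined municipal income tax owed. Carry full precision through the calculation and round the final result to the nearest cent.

Thornham City, January 1 – November 3, 2027: 307 days → £99,500 × 4% × 307/365 = £3,347.5616
Alderworth City, November 4 – December 31, 2027: 58 days → £99,500 × 1.9% × 58/365 = £300.4082
Total = £3,647.9699

£3,647.97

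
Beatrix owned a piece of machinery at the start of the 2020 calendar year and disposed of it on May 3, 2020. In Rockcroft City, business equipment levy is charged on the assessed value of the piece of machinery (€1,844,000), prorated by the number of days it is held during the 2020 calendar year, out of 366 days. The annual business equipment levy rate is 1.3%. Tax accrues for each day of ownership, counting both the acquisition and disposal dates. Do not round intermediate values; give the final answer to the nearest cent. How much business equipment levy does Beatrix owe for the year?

Days held (January 1 – May 3, 2020): 124 out of 366
Tax = €1,844,000 × 1.3% × 124/366 = €8,121.6612

€8,121.66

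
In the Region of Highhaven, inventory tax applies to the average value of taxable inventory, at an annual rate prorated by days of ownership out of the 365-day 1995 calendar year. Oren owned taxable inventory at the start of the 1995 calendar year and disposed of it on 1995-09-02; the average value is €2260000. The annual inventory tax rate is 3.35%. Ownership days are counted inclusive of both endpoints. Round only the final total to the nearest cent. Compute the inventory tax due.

Days held (1995-01-01 to 1995-09-02): 245 out of 365
Tax = €2260000 × 3.35% × 245/365 = €50819.0411

€50819.04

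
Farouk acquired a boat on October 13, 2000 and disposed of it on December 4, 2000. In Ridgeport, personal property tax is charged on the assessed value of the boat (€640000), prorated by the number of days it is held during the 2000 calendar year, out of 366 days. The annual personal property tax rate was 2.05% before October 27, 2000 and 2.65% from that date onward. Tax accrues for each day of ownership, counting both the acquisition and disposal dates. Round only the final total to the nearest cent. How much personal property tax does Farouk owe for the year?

October 13 – October 26, 2000: 14 days at 2.05% → €640000 × 2.05% × 14/366 = €501.8579
October 27 – December 4, 2000: 39 days at 2.65% → €640000 × 2.65% × 39/366 = €1807.2131
Total = €2309.0710

€2309.07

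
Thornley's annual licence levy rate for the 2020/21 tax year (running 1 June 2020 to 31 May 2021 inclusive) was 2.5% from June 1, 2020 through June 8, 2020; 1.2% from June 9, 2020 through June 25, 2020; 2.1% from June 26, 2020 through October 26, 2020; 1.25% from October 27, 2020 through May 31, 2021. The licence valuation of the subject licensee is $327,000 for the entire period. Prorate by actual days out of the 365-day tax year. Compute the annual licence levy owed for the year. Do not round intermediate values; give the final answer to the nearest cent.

$5,106.13

June 1 – June 8, 2020: 8 days at 2.5% → $327,000 × 2.5% × 8/365 = $179.1781
June 9 – June 25, 2020: 17 days at 1.2% → $327,000 × 1.2% × 17/365 = $182.7616
June 26 – October 26, 2020: 123 days at 2.1% → $327,000 × 2.1% × 123/365 = $2,314.0849
October 27, 2020 – May 31, 2021: 217 days at 1.25% → $327,000 × 1.25% × 217/365 = $2,430.1027
Total = $5,106.1274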